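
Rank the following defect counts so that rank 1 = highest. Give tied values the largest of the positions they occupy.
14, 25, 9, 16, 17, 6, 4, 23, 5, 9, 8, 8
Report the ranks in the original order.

5, 1, 7, 4, 3, 10, 12, 2, 11, 7, 9, 9

Sorted (descending): 25, 23, 17, 16, 14, 9, 9, 8, 8, 6, 5, 4
The 2 values of 9 occupy positions 6–7 → each gets rank 7.
The 2 values of 8 occupy positions 8–9 → each gets rank 9.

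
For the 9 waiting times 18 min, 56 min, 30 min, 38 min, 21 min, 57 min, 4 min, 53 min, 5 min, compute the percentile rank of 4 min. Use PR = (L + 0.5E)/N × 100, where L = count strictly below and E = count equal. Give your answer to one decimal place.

5.6

N = 9.
Strictly below 4: 0. Equal to 4: 1.
PR = (0 + 0.5·1)/9 × 100 = 5.6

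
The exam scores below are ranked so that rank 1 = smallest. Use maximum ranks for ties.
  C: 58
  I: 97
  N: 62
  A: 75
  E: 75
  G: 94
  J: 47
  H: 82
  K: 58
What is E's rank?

6

Sorted (ascending): 47, 58, 58, 62, 75, 75, 82, 94, 97
The 2 values of 58 occupy positions 2–3 → each gets rank 3.
The 2 values of 75 occupy positions 5–6 → each gets rank 6.
E has value 75 → rank 6.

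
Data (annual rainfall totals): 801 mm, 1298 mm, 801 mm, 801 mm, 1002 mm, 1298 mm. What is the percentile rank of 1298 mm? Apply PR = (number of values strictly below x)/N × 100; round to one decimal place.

66.7

N = 6.
Strictly below 1298: 4. Equal to 1298: 2.
PR = 4/6 × 100 = 66.7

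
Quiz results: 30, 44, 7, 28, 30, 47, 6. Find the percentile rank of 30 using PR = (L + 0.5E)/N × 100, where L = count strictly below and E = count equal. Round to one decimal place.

57.1

N = 7.
Strictly below 30: 3. Equal to 30: 2.
PR = (3 + 0.5·2)/7 × 100 = 57.1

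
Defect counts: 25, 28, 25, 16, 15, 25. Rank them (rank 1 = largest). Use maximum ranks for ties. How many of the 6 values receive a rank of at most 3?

Sorted (descending): 28, 25, 25, 25, 16, 15
The 3 values of 25 occupy positions 2–4 → each gets rank 4.
Ranks ≤ 3: {1} → 1 value.

1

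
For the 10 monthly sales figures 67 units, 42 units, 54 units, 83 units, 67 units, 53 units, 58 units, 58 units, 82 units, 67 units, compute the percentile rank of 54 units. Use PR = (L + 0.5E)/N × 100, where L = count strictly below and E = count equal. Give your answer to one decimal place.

25.0

N = 10.
Strictly below 54: 2. Equal to 54: 1.
PR = (2 + 0.5·1)/10 × 100 = 25.0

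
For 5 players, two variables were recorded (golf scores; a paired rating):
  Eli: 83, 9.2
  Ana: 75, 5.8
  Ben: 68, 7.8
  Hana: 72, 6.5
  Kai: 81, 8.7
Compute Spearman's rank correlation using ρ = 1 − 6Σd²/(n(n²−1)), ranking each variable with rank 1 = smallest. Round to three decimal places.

0.600

Ranks of variable 1: 5, 3, 1, 2, 4
Ranks of variable 2: 5, 1, 3, 2, 4
d = r₁ − r₂: 0, 2, -2, 0, 0
d²: 0, 4, 4, 0, 0; Σd² = 8
ρ = 1 − 6·8/(5·24) = 1 − 48/120 = 0.600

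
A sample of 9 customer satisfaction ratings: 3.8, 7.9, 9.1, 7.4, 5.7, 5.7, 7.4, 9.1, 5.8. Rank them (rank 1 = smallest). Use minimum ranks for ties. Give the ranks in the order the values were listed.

1, 7, 8, 5, 2, 2, 5, 8, 4

Sorted (ascending): 3.8, 5.7, 5.7, 5.8, 7.4, 7.4, 7.9, 9.1, 9.1
The 2 values of 5.7 occupy positions 2–3 → each gets rank 2.
The 2 values of 7.4 occupy positions 5–6 → each gets rank 5.
The 2 values of 9.1 occupy positions 8–9 → each gets rank 8.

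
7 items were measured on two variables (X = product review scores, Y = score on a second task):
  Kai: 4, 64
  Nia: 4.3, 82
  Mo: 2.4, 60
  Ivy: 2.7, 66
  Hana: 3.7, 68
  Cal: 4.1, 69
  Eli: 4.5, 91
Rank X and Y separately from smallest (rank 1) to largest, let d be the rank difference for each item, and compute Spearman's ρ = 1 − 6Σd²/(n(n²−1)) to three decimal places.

0.893

Ranks of variable 1: 4, 6, 1, 2, 3, 5, 7
Ranks of variable 2: 2, 6, 1, 3, 4, 5, 7
d = r₁ − r₂: 2, 0, 0, -1, -1, 0, 0
d²: 4, 0, 0, 1, 1, 0, 0; Σd² = 6
ρ = 1 − 6·6/(7·48) = 1 − 36/336 = 0.893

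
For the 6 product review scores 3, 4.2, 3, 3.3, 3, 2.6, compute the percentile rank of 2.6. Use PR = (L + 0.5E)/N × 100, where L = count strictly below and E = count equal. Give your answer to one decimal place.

8.3

N = 6.
Strictly below 2.6: 0. Equal to 2.6: 1.
PR = (0 + 0.5·1)/6 × 100 = 8.3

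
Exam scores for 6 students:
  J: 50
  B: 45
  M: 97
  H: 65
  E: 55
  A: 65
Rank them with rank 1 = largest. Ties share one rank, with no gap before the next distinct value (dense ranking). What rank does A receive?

Sorted (descending): 97, 65, 65, 55, 50, 45
The 2 values of 65 share dense rank 2.
Remaining distinct values take the next consecutive integers.
A has value 65 → rank 2.

2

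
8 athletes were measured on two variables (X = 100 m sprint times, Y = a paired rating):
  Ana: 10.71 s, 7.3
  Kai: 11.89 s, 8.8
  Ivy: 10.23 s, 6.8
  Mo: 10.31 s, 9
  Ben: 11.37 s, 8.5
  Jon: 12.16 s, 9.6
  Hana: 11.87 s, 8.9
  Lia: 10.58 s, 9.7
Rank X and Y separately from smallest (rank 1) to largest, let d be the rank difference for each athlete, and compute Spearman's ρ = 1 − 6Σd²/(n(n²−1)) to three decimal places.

0.286

Ranks of variable 1: 4, 7, 1, 2, 5, 8, 6, 3
Ranks of variable 2: 2, 4, 1, 6, 3, 7, 5, 8
d = r₁ − r₂: 2, 3, 0, -4, 2, 1, 1, -5
d²: 4, 9, 0, 16, 4, 1, 1, 25; Σd² = 60
ρ = 1 − 6·60/(8·63) = 1 − 360/504 = 0.286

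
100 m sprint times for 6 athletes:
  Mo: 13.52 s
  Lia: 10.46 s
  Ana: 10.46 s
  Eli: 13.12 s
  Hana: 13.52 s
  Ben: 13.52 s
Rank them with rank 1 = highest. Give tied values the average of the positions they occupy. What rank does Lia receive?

5.5

Sorted (descending): 13.52, 13.52, 13.52, 13.12, 10.46, 10.46
The 3 values of 13.52 occupy positions 1–3 → average rank 2.
The 2 values of 10.46 occupy positions 5–6 → average rank (5+6)/2 = 5.5.
Lia has value 10.46 s → rank 5.5.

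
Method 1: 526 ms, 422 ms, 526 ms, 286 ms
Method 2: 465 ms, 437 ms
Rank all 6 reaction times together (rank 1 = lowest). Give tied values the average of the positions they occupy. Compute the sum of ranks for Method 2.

7

Sorted (ascending): 286, 422, 437, 465, 526, 526
The 2 values of 526 occupy positions 5–6 → average rank (5+6)/2 = 5.5.
Method 2 values → pooled ranks: 465→4, 437→3
Rank sum = 4 + 3 = 7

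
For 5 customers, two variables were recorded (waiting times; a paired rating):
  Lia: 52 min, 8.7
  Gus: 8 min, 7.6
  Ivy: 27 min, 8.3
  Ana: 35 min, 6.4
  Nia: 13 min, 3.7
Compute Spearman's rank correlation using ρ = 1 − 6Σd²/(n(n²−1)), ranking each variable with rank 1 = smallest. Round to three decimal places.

Ranks of variable 1: 5, 1, 3, 4, 2
Ranks of variable 2: 5, 3, 4, 2, 1
d = r₁ − r₂: 0, -2, -1, 2, 1
d²: 0, 4, 1, 4, 1; Σd² = 10
ρ = 1 − 6·10/(5·24) = 1 − 60/120 = 0.500

0.500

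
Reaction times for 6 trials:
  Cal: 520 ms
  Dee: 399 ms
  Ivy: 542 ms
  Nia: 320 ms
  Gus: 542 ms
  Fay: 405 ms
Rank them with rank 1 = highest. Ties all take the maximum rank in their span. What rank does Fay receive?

4

Sorted (descending): 542, 542, 520, 405, 399, 320
The 2 values of 542 occupy positions 1–2 → each gets rank 2.
Fay has value 405 ms → rank 4.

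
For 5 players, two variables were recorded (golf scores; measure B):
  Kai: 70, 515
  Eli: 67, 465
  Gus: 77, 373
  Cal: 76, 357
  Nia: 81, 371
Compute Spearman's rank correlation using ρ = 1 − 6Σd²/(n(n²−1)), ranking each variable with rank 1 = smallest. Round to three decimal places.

-0.600

Ranks of variable 1: 2, 1, 4, 3, 5
Ranks of variable 2: 5, 4, 3, 1, 2
d = r₁ − r₂: -3, -3, 1, 2, 3
d²: 9, 9, 1, 4, 9; Σd² = 32
ρ = 1 − 6·32/(5·24) = 1 − 192/120 = -0.600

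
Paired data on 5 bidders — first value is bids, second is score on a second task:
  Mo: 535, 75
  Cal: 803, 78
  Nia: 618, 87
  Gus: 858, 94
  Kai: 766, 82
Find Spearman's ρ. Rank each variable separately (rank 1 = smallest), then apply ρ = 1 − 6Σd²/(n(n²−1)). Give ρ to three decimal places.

Ranks of variable 1: 1, 4, 2, 5, 3
Ranks of variable 2: 1, 2, 4, 5, 3
d = r₁ − r₂: 0, 2, -2, 0, 0
d²: 0, 4, 4, 0, 0; Σd² = 8
ρ = 1 − 6·8/(5·24) = 1 − 48/120 = 0.600

0.600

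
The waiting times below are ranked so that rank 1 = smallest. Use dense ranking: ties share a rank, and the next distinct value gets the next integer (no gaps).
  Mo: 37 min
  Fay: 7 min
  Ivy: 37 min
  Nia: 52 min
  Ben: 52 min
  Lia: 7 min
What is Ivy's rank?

Sorted (ascending): 7, 7, 37, 37, 52, 52
The 2 values of 7 share dense rank 1.
The 2 values of 37 share dense rank 2.
The 2 values of 52 share dense rank 3.
Ivy has value 37 min → rank 2.

2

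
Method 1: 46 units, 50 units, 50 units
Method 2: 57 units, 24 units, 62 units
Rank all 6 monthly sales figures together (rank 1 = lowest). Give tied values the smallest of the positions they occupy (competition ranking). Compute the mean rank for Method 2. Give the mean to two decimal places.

4.00

Sorted (ascending): 24, 46, 50, 50, 57, 62
The 2 values of 50 occupy positions 3–4 → each gets rank 3.
Method 2 values → pooled ranks: 57→5, 24→1, 62→6
Mean rank = (5 + 1 + 6) / 3 = 4.00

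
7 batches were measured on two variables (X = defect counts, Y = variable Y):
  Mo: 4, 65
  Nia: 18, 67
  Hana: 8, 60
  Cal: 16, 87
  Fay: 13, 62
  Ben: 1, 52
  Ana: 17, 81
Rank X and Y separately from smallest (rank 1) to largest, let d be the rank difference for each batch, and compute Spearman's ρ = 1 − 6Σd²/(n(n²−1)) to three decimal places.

0.750

Ranks of variable 1: 2, 7, 3, 5, 4, 1, 6
Ranks of variable 2: 4, 5, 2, 7, 3, 1, 6
d = r₁ − r₂: -2, 2, 1, -2, 1, 0, 0
d²: 4, 4, 1, 4, 1, 0, 0; Σd² = 14
ρ = 1 − 6·14/(7·48) = 1 − 84/336 = 0.750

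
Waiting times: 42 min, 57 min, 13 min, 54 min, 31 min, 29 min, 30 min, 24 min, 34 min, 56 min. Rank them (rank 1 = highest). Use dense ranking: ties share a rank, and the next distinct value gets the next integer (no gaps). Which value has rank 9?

24

Sorted (descending): 57, 56, 54, 42, 34, 31, 30, 29, 24, 13
No ties — each value takes its position as its rank.
Rank 9 → value 24.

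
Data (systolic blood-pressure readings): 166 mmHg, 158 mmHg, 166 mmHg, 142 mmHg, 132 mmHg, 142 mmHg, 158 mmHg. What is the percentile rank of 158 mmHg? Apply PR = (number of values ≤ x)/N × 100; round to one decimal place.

71.4

N = 7.
Strictly below 158: 3. Equal to 158: 2.
PR = 5/7 × 100 = 71.4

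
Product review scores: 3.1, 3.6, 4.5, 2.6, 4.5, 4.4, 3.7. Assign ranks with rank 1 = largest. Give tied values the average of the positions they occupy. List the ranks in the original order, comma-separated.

6, 5, 1.5, 7, 1.5, 3, 4

Sorted (descending): 4.5, 4.5, 4.4, 3.7, 3.6, 3.1, 2.6
The 2 values of 4.5 occupy positions 1–2 → average rank (1+2)/2 = 1.5.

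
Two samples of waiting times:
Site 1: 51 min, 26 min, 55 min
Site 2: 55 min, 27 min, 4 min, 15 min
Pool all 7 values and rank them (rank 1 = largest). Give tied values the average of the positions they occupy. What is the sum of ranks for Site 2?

Sorted (descending): 55, 55, 51, 27, 26, 15, 4
The 2 values of 55 occupy positions 1–2 → average rank (1+2)/2 = 1.5.
Site 2 values → pooled ranks: 55→1.5, 27→4, 4→7, 15→6
Rank sum = 1.5 + 4 + 7 + 6 = 18.5

18.5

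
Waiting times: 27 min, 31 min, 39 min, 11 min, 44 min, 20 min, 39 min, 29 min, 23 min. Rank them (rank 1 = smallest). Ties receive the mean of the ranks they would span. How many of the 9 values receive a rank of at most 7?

6

Sorted (ascending): 11, 20, 23, 27, 29, 31, 39, 39, 44
The 2 values of 39 occupy positions 7–8 → average rank (7+8)/2 = 7.5.
Ranks ≤ 7: {1, 2, 3, 4, 5, 6} → 6 values.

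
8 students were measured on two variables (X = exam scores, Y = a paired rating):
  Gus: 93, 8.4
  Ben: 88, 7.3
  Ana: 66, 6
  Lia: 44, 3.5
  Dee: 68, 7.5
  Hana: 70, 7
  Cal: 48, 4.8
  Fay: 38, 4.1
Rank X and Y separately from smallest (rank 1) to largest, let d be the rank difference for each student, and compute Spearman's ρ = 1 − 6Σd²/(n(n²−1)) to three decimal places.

0.905

Ranks of variable 1: 8, 7, 4, 2, 5, 6, 3, 1
Ranks of variable 2: 8, 6, 4, 1, 7, 5, 3, 2
d = r₁ − r₂: 0, 1, 0, 1, -2, 1, 0, -1
d²: 0, 1, 0, 1, 4, 1, 0, 1; Σd² = 8
ρ = 1 − 6·8/(8·63) = 1 − 48/504 = 0.905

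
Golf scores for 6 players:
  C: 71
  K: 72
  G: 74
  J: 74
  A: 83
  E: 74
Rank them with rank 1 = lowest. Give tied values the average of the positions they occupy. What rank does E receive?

4

Sorted (ascending): 71, 72, 74, 74, 74, 83
The 3 values of 74 occupy positions 3–5 → average rank 4.
E has value 74 → rank 4.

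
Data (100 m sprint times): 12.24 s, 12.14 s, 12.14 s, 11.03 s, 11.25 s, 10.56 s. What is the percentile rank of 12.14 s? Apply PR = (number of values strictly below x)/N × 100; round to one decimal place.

N = 6.
Strictly below 12.14: 3. Equal to 12.14: 2.
PR = 3/6 × 100 = 50.0

50.0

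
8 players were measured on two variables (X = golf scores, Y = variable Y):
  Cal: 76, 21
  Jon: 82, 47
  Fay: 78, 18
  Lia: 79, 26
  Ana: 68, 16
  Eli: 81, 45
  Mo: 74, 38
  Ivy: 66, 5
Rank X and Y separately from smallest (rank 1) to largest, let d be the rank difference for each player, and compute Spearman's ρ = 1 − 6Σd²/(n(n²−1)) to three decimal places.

Ranks of variable 1: 4, 8, 5, 6, 2, 7, 3, 1
Ranks of variable 2: 4, 8, 3, 5, 2, 7, 6, 1
d = r₁ − r₂: 0, 0, 2, 1, 0, 0, -3, 0
d²: 0, 0, 4, 1, 0, 0, 9, 0; Σd² = 14
ρ = 1 − 6·14/(8·63) = 1 − 84/504 = 0.833

0.833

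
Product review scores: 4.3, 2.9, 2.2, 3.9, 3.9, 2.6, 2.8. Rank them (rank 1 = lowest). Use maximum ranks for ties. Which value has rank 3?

Sorted (ascending): 2.2, 2.6, 2.8, 2.9, 3.9, 3.9, 4.3
The 2 values of 3.9 occupy positions 5–6 → each gets rank 6.
Rank 3 → value 2.8.

2.8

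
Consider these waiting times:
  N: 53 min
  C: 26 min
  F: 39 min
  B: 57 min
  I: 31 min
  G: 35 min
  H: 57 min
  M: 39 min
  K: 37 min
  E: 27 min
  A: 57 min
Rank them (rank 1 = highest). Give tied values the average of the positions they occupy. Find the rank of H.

Sorted (descending): 57, 57, 57, 53, 39, 39, 37, 35, 31, 27, 26
The 3 values of 57 occupy positions 1–3 → average rank 2.
The 2 values of 39 occupy positions 5–6 → average rank (5+6)/2 = 5.5.
H has value 57 min → rank 2.

2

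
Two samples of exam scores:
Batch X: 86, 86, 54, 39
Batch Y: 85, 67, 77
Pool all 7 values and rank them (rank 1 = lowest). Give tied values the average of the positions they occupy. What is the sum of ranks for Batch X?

Sorted (ascending): 39, 54, 67, 77, 85, 86, 86
The 2 values of 86 occupy positions 6–7 → average rank (6+7)/2 = 6.5.
Batch X values → pooled ranks: 86→6.5, 86→6.5, 54→2, 39→1
Rank sum = 6.5 + 6.5 + 2 + 1 = 16

16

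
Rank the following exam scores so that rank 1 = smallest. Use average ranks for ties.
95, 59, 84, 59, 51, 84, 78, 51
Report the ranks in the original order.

8, 3.5, 6.5, 3.5, 1.5, 6.5, 5, 1.5

Sorted (ascending): 51, 51, 59, 59, 78, 84, 84, 95
The 2 values of 51 occupy positions 1–2 → average rank (1+2)/2 = 1.5.
The 2 values of 59 occupy positions 3–4 → average rank (3+4)/2 = 3.5.
The 2 values of 84 occupy positions 6–7 → average rank (6+7)/2 = 6.5.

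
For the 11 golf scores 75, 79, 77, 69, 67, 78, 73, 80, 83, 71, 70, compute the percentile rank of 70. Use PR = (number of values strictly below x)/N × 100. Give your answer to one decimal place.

N = 11.
Strictly below 70: 2. Equal to 70: 1.
PR = 2/11 × 100 = 18.2

18.2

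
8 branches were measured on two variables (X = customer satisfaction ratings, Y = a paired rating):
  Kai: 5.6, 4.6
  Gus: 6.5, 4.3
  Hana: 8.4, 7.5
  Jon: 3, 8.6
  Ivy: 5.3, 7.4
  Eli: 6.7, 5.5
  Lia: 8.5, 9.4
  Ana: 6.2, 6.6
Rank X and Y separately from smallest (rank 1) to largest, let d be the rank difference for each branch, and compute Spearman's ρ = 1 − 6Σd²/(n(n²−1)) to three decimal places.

0.143

Ranks of variable 1: 3, 5, 7, 1, 2, 6, 8, 4
Ranks of variable 2: 2, 1, 6, 7, 5, 3, 8, 4
d = r₁ − r₂: 1, 4, 1, -6, -3, 3, 0, 0
d²: 1, 16, 1, 36, 9, 9, 0, 0; Σd² = 72
ρ = 1 − 6·72/(8·63) = 1 − 432/504 = 0.143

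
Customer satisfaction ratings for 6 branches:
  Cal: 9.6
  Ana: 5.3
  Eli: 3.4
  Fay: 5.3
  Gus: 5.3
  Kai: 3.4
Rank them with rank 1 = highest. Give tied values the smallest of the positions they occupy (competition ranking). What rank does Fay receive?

Sorted (descending): 9.6, 5.3, 5.3, 5.3, 3.4, 3.4
The 3 values of 5.3 occupy positions 2–4 → each gets rank 2.
The 2 values of 3.4 occupy positions 5–6 → each gets rank 5.
Fay has value 5.3 → rank 2.

2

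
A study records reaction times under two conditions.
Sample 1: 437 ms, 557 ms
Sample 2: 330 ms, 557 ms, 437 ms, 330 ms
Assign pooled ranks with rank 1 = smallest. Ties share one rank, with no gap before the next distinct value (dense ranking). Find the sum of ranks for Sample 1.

Sorted (ascending): 330, 330, 437, 437, 557, 557
The 2 values of 330 share dense rank 1.
The 2 values of 437 share dense rank 2.
The 2 values of 557 share dense rank 3.
Sample 1 values → pooled ranks: 437→2, 557→3
Rank sum = 2 + 3 = 5

5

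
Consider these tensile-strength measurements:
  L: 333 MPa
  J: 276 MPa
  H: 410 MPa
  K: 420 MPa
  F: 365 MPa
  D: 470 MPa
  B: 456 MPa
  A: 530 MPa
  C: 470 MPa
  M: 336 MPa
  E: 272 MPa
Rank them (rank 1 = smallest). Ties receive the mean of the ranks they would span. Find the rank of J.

2

Sorted (ascending): 272, 276, 333, 336, 365, 410, 420, 456, 470, 470, 530
The 2 values of 470 occupy positions 9–10 → average rank (9+10)/2 = 9.5.
J has value 276 MPa → rank 2.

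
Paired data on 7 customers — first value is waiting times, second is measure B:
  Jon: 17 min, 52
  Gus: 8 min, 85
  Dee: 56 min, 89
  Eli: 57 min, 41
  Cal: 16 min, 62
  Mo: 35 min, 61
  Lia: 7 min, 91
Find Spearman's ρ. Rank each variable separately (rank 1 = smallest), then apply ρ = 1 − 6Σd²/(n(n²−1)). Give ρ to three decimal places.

Ranks of variable 1: 4, 2, 6, 7, 3, 5, 1
Ranks of variable 2: 2, 5, 6, 1, 4, 3, 7
d = r₁ − r₂: 2, -3, 0, 6, -1, 2, -6
d²: 4, 9, 0, 36, 1, 4, 36; Σd² = 90
ρ = 1 − 6·90/(7·48) = 1 − 540/336 = -0.607

-0.607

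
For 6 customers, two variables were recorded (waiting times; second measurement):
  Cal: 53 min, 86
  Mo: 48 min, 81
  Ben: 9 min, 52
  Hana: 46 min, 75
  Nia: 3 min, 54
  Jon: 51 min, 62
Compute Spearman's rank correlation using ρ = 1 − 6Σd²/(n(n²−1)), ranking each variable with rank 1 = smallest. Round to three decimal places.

0.771

Ranks of variable 1: 6, 4, 2, 3, 1, 5
Ranks of variable 2: 6, 5, 1, 4, 2, 3
d = r₁ − r₂: 0, -1, 1, -1, -1, 2
d²: 0, 1, 1, 1, 1, 4; Σd² = 8
ρ = 1 − 6·8/(6·35) = 1 − 48/210 = 0.771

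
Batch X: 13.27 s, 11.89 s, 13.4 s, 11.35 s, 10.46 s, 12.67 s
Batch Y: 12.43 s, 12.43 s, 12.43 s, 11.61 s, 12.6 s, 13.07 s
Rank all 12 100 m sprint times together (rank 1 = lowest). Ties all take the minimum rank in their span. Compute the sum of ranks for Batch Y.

Sorted (ascending): 10.46, 11.35, 11.61, 11.89, 12.43, 12.43, 12.43, 12.6, 12.67, 13.07, 13.27, 13.4
The 3 values of 12.43 occupy positions 5–7 → each gets rank 5.
Batch Y values → pooled ranks: 12.43→5, 12.43→5, 12.43→5, 11.61→3, 12.6→8, 13.07→10
Rank sum = 5 + 5 + 5 + 3 + 8 + 10 = 36

36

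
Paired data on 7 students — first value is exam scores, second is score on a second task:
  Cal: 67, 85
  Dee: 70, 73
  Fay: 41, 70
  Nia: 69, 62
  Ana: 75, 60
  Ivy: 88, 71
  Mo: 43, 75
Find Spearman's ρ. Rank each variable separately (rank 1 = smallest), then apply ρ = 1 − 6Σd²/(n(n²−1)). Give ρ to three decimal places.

-0.321

Ranks of variable 1: 3, 5, 1, 4, 6, 7, 2
Ranks of variable 2: 7, 5, 3, 2, 1, 4, 6
d = r₁ − r₂: -4, 0, -2, 2, 5, 3, -4
d²: 16, 0, 4, 4, 25, 9, 16; Σd² = 74
ρ = 1 − 6·74/(7·48) = 1 − 444/336 = -0.321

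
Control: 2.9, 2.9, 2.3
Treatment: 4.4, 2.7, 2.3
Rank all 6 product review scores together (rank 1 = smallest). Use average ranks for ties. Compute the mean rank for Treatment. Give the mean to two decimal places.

Sorted (ascending): 2.3, 2.3, 2.7, 2.9, 2.9, 4.4
The 2 values of 2.3 occupy positions 1–2 → average rank (1+2)/2 = 1.5.
The 2 values of 2.9 occupy positions 4–5 → average rank (4+5)/2 = 4.5.
Treatment values → pooled ranks: 4.4→6, 2.7→3, 2.3→1.5
Mean rank = (6 + 3 + 1.5) / 3 = 3.50

3.50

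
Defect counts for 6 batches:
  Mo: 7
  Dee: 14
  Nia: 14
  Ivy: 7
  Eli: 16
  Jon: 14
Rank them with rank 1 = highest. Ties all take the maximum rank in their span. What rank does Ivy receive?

Sorted (descending): 16, 14, 14, 14, 7, 7
The 3 values of 14 occupy positions 2–4 → each gets rank 4.
The 2 values of 7 occupy positions 5–6 → each gets rank 6.
Ivy has value 7 → rank 6.

6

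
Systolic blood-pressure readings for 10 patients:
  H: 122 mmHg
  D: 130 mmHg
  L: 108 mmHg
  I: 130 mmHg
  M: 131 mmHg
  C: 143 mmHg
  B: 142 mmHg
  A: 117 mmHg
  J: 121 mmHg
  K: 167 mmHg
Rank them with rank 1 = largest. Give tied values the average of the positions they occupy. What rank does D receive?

5.5

Sorted (descending): 167, 143, 142, 131, 130, 130, 122, 121, 117, 108
The 2 values of 130 occupy positions 5–6 → average rank (5+6)/2 = 5.5.
D has value 130 mmHg → rank 5.5.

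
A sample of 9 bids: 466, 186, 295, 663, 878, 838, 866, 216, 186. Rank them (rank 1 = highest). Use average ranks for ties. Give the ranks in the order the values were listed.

5, 8.5, 6, 4, 1, 3, 2, 7, 8.5

Sorted (descending): 878, 866, 838, 663, 466, 295, 216, 186, 186
The 2 values of 186 occupy positions 8–9 → average rank (8+9)/2 = 8.5.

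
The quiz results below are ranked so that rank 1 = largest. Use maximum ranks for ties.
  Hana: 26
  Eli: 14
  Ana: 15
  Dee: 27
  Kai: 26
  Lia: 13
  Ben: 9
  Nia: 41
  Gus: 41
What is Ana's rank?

Sorted (descending): 41, 41, 27, 26, 26, 15, 14, 13, 9
The 2 values of 41 occupy positions 1–2 → each gets rank 2.
The 2 values of 26 occupy positions 4–5 → each gets rank 5.
Ana has value 15 → rank 6.

6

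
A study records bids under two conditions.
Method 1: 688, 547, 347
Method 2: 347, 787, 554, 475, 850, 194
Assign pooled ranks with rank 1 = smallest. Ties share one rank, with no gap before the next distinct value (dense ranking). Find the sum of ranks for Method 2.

26

Sorted (ascending): 194, 347, 347, 475, 547, 554, 688, 787, 850
The 2 values of 347 share dense rank 2.
Remaining distinct values take the next consecutive integers.
Method 2 values → pooled ranks: 347→2, 787→7, 554→5, 475→3, 850→8, 194→1
Rank sum = 2 + 7 + 5 + 3 + 8 + 1 = 26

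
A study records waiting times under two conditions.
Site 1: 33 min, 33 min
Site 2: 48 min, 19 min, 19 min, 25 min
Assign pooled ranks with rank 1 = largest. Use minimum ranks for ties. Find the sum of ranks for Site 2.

Sorted (descending): 48, 33, 33, 25, 19, 19
The 2 values of 33 occupy positions 2–3 → each gets rank 2.
The 2 values of 19 occupy positions 5–6 → each gets rank 5.
Site 2 values → pooled ranks: 48→1, 19→5, 19→5, 25→4
Rank sum = 1 + 5 + 5 + 4 = 15

15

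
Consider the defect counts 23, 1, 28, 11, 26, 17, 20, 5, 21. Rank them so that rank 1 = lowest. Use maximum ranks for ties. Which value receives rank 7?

Sorted (ascending): 1, 5, 11, 17, 20, 21, 23, 26, 28
No ties — each value takes its position as its rank.
Rank 7 → value 23.

23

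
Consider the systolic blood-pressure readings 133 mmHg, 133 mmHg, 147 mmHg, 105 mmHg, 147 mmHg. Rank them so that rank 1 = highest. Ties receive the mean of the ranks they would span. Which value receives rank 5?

Sorted (descending): 147, 147, 133, 133, 105
The 2 values of 147 occupy positions 1–2 → average rank (1+2)/2 = 1.5.
The 2 values of 133 occupy positions 3–4 → average rank (3+4)/2 = 3.5.
Rank 5 → value 105.

105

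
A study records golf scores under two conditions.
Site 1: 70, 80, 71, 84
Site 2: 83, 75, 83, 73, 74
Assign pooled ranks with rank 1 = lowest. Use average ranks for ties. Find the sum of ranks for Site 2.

27

Sorted (ascending): 70, 71, 73, 74, 75, 80, 83, 83, 84
The 2 values of 83 occupy positions 7–8 → average rank (7+8)/2 = 7.5.
Site 2 values → pooled ranks: 83→7.5, 75→5, 83→7.5, 73→3, 74→4
Rank sum = 7.5 + 5 + 7.5 + 3 + 4 = 27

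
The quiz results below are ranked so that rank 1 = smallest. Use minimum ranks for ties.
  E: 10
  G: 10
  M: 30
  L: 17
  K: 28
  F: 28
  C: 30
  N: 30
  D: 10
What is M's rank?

7

Sorted (ascending): 10, 10, 10, 17, 28, 28, 30, 30, 30
The 3 values of 10 occupy positions 1–3 → each gets rank 1.
The 2 values of 28 occupy positions 5–6 → each gets rank 5.
The 3 values of 30 occupy positions 7–9 → each gets rank 7.
M has value 30 → rank 7.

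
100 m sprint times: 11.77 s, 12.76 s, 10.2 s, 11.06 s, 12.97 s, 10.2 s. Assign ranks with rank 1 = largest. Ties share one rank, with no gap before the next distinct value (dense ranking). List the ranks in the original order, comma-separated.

Sorted (descending): 12.97, 12.76, 11.77, 11.06, 10.2, 10.2
The 2 values of 10.2 share dense rank 5.
Remaining distinct values take the next consecutive integers.

3, 2, 5, 4, 1, 5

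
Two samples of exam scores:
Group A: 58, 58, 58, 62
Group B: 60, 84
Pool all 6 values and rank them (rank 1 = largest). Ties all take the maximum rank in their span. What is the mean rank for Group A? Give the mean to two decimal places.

5.00

Sorted (descending): 84, 62, 60, 58, 58, 58
The 3 values of 58 occupy positions 4–6 → each gets rank 6.
Group A values → pooled ranks: 58→6, 58→6, 58→6, 62→2
Mean rank = (6 + 6 + 6 + 2) / 4 = 5.00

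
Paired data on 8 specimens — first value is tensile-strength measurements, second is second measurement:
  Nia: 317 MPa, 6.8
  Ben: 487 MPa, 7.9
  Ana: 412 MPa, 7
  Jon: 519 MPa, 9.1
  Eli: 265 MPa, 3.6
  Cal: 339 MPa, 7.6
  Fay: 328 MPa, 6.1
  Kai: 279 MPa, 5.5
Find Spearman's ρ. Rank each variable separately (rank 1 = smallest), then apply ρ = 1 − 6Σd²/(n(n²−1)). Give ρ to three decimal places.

Ranks of variable 1: 3, 7, 6, 8, 1, 5, 4, 2
Ranks of variable 2: 4, 7, 5, 8, 1, 6, 3, 2
d = r₁ − r₂: -1, 0, 1, 0, 0, -1, 1, 0
d²: 1, 0, 1, 0, 0, 1, 1, 0; Σd² = 4
ρ = 1 − 6·4/(8·63) = 1 − 24/504 = 0.952

0.952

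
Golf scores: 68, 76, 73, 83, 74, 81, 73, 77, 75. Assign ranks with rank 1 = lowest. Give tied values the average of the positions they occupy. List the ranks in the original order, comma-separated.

1, 6, 2.5, 9, 4, 8, 2.5, 7, 5

Sorted (ascending): 68, 73, 73, 74, 75, 76, 77, 81, 83
The 2 values of 73 occupy positions 2–3 → average rank (2+3)/2 = 2.5.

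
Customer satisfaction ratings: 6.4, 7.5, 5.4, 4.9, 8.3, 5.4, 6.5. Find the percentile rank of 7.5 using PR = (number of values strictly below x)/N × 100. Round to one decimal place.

71.4

N = 7.
Strictly below 7.5: 5. Equal to 7.5: 1.
PR = 5/7 × 100 = 71.4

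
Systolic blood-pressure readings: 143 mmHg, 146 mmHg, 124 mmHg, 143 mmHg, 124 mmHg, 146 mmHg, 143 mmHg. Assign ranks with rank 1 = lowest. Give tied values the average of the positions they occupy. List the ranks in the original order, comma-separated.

4, 6.5, 1.5, 4, 1.5, 6.5, 4

Sorted (ascending): 124, 124, 143, 143, 143, 146, 146
The 2 values of 124 occupy positions 1–2 → average rank (1+2)/2 = 1.5.
The 3 values of 143 occupy positions 3–5 → average rank 4.
The 2 values of 146 occupy positions 6–7 → average rank (6+7)/2 = 6.5.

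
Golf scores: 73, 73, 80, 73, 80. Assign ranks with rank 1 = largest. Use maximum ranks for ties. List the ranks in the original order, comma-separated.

5, 5, 2, 5, 2

Sorted (descending): 80, 80, 73, 73, 73
The 2 values of 80 occupy positions 1–2 → each gets rank 2.
The 3 values of 73 occupy positions 3–5 → each gets rank 5.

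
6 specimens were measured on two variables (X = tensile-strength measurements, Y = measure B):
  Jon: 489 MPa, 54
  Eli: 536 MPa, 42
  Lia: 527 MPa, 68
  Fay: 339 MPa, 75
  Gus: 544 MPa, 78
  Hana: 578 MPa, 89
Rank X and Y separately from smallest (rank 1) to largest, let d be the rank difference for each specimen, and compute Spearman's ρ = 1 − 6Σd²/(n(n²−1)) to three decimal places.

0.486

Ranks of variable 1: 2, 4, 3, 1, 5, 6
Ranks of variable 2: 2, 1, 3, 4, 5, 6
d = r₁ − r₂: 0, 3, 0, -3, 0, 0
d²: 0, 9, 0, 9, 0, 0; Σd² = 18
ρ = 1 − 6·18/(6·35) = 1 − 108/210 = 0.486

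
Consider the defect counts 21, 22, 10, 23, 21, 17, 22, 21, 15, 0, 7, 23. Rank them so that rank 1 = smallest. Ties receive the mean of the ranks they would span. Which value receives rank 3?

10

Sorted (ascending): 0, 7, 10, 15, 17, 21, 21, 21, 22, 22, 23, 23
The 3 values of 21 occupy positions 6–8 → average rank 7.
The 2 values of 22 occupy positions 9–10 → average rank (9+10)/2 = 9.5.
The 2 values of 23 occupy positions 11–12 → average rank (11+12)/2 = 11.5.
Rank 3 → value 10.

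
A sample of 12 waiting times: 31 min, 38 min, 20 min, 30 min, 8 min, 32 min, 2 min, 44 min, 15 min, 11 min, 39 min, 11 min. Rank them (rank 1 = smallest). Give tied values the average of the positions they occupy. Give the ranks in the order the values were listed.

8, 10, 6, 7, 2, 9, 1, 12, 5, 3.5, 11, 3.5

Sorted (ascending): 2, 8, 11, 11, 15, 20, 30, 31, 32, 38, 39, 44
The 2 values of 11 occupy positions 3–4 → average rank (3+4)/2 = 3.5.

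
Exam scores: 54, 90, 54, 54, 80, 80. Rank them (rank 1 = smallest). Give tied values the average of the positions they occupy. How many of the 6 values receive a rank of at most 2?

Sorted (ascending): 54, 54, 54, 80, 80, 90
The 3 values of 54 occupy positions 1–3 → average rank 2.
The 2 values of 80 occupy positions 4–5 → average rank (4+5)/2 = 4.5.
Ranks ≤ 2: {2, 2, 2} → 3 values.

3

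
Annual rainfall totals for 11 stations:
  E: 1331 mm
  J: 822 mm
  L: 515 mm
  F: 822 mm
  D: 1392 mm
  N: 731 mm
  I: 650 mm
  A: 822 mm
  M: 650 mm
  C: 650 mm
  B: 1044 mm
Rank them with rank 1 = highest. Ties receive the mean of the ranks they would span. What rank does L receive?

Sorted (descending): 1392, 1331, 1044, 822, 822, 822, 731, 650, 650, 650, 515
The 3 values of 822 occupy positions 4–6 → average rank 5.
The 3 values of 650 occupy positions 8–10 → average rank 9.
L has value 515 mm → rank 11.

11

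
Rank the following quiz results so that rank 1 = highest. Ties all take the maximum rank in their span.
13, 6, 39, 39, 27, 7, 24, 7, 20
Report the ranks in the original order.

Sorted (descending): 39, 39, 27, 24, 20, 13, 7, 7, 6
The 2 values of 39 occupy positions 1–2 → each gets rank 2.
The 2 values of 7 occupy positions 7–8 → each gets rank 8.

6, 9, 2, 2, 3, 8, 4, 8, 5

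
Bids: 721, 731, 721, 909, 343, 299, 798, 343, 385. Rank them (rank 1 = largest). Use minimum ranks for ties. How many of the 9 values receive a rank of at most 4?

Sorted (descending): 909, 798, 731, 721, 721, 385, 343, 343, 299
The 2 values of 721 occupy positions 4–5 → each gets rank 4.
The 2 values of 343 occupy positions 7–8 → each gets rank 7.
Ranks ≤ 4: {1, 2, 3, 4, 4} → 5 values.

5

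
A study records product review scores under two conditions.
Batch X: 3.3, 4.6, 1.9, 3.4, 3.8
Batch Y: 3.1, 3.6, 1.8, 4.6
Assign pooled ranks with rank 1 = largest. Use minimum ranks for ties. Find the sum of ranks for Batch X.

23

Sorted (descending): 4.6, 4.6, 3.8, 3.6, 3.4, 3.3, 3.1, 1.9, 1.8
The 2 values of 4.6 occupy positions 1–2 → each gets rank 1.
Batch X values → pooled ranks: 3.3→6, 4.6→1, 1.9→8, 3.4→5, 3.8→3
Rank sum = 6 + 1 + 8 + 5 + 3 = 23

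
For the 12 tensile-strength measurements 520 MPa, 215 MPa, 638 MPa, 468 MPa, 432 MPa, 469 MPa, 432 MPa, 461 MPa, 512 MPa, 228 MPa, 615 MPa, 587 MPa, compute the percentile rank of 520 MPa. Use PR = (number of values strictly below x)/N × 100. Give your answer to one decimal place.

N = 12.
Strictly below 520: 8. Equal to 520: 1.
PR = 8/12 × 100 = 66.7

66.7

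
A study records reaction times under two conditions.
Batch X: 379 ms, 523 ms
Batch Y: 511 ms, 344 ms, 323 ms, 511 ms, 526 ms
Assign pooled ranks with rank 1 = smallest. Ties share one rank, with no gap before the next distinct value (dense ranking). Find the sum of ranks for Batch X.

8

Sorted (ascending): 323, 344, 379, 511, 511, 523, 526
The 2 values of 511 share dense rank 4.
Remaining distinct values take the next consecutive integers.
Batch X values → pooled ranks: 379→3, 523→5
Rank sum = 3 + 5 = 8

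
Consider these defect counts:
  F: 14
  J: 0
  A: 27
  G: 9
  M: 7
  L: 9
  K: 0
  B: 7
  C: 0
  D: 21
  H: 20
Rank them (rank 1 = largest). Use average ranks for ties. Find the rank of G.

5.5

Sorted (descending): 27, 21, 20, 14, 9, 9, 7, 7, 0, 0, 0
The 2 values of 9 occupy positions 5–6 → average rank (5+6)/2 = 5.5.
The 2 values of 7 occupy positions 7–8 → average rank (7+8)/2 = 7.5.
The 3 values of 0 occupy positions 9–11 → average rank 10.
G has value 9 → rank 5.5.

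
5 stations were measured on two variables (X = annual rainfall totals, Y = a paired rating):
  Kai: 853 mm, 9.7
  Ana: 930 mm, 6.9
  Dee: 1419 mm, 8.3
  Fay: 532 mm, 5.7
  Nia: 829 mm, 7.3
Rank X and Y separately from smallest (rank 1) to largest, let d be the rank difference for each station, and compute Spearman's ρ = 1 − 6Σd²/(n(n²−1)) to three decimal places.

0.500

Ranks of variable 1: 3, 4, 5, 1, 2
Ranks of variable 2: 5, 2, 4, 1, 3
d = r₁ − r₂: -2, 2, 1, 0, -1
d²: 4, 4, 1, 0, 1; Σd² = 10
ρ = 1 − 6·10/(5·24) = 1 − 60/120 = 0.500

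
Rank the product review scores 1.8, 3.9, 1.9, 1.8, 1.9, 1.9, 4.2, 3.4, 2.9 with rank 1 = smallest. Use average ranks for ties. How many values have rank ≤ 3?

Sorted (ascending): 1.8, 1.8, 1.9, 1.9, 1.9, 2.9, 3.4, 3.9, 4.2
The 2 values of 1.8 occupy positions 1–2 → average rank (1+2)/2 = 1.5.
The 3 values of 1.9 occupy positions 3–5 → average rank 4.
Ranks ≤ 3: {1.5, 1.5} → 2 values.

2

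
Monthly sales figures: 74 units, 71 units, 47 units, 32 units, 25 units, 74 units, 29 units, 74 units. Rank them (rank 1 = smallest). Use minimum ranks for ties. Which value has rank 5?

Sorted (ascending): 25, 29, 32, 47, 71, 74, 74, 74
The 3 values of 74 occupy positions 6–8 → each gets rank 6.
Rank 5 → value 71.

71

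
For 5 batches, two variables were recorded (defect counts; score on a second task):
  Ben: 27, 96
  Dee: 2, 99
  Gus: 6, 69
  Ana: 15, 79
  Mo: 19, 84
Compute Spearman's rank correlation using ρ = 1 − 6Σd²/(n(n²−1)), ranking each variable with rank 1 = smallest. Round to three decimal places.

Ranks of variable 1: 5, 1, 2, 3, 4
Ranks of variable 2: 4, 5, 1, 2, 3
d = r₁ − r₂: 1, -4, 1, 1, 1
d²: 1, 16, 1, 1, 1; Σd² = 20
ρ = 1 − 6·20/(5·24) = 1 − 120/120 = 0.000

0.000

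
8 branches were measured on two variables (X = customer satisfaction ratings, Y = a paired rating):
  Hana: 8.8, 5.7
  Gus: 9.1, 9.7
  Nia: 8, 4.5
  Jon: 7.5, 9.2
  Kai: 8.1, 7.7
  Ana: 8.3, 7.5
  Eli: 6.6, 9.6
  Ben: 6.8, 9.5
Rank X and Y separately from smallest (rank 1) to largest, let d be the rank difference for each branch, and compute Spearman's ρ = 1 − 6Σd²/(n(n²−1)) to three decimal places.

Ranks of variable 1: 7, 8, 4, 3, 5, 6, 1, 2
Ranks of variable 2: 2, 8, 1, 5, 4, 3, 7, 6
d = r₁ − r₂: 5, 0, 3, -2, 1, 3, -6, -4
d²: 25, 0, 9, 4, 1, 9, 36, 16; Σd² = 100
ρ = 1 − 6·100/(8·63) = 1 − 600/504 = -0.190

-0.190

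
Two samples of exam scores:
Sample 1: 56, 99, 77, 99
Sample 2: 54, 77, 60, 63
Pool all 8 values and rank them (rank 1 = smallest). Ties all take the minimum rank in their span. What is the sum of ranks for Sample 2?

Sorted (ascending): 54, 56, 60, 63, 77, 77, 99, 99
The 2 values of 77 occupy positions 5–6 → each gets rank 5.
The 2 values of 99 occupy positions 7–8 → each gets rank 7.
Sample 2 values → pooled ranks: 54→1, 77→5, 60→3, 63→4
Rank sum = 1 + 5 + 3 + 4 = 13

13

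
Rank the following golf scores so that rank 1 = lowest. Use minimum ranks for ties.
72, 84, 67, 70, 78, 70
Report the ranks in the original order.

4, 6, 1, 2, 5, 2

Sorted (ascending): 67, 70, 70, 72, 78, 84
The 2 values of 70 occupy positions 2–3 → each gets rank 2.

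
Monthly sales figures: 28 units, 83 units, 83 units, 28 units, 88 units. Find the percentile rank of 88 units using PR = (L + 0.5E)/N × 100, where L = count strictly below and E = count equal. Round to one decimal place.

N = 5.
Strictly below 88: 4. Equal to 88: 1.
PR = (4 + 0.5·1)/5 × 100 = 90.0

90.0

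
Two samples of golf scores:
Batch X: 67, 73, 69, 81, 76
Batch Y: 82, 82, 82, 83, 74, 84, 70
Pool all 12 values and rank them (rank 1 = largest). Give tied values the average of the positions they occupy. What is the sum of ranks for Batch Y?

33

Sorted (descending): 84, 83, 82, 82, 82, 81, 76, 74, 73, 70, 69, 67
The 3 values of 82 occupy positions 3–5 → average rank 4.
Batch Y values → pooled ranks: 82→4, 82→4, 82→4, 83→2, 74→8, 84→1, 70→10
Rank sum = 4 + 4 + 4 + 2 + 8 + 1 + 10 = 33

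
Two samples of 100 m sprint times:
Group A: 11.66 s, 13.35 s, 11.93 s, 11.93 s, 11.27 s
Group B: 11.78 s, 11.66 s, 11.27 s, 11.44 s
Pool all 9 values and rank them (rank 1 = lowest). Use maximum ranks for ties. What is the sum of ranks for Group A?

32

Sorted (ascending): 11.27, 11.27, 11.44, 11.66, 11.66, 11.78, 11.93, 11.93, 13.35
The 2 values of 11.27 occupy positions 1–2 → each gets rank 2.
The 2 values of 11.66 occupy positions 4–5 → each gets rank 5.
The 2 values of 11.93 occupy positions 7–8 → each gets rank 8.
Group A values → pooled ranks: 11.66→5, 13.35→9, 11.93→8, 11.93→8, 11.27→2
Rank sum = 5 + 9 + 8 + 8 + 2 = 32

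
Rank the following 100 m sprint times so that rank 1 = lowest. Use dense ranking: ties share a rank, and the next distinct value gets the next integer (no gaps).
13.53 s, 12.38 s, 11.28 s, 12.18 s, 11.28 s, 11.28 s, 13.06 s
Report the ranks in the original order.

5, 3, 1, 2, 1, 1, 4

Sorted (ascending): 11.28, 11.28, 11.28, 12.18, 12.38, 13.06, 13.53
The 3 values of 11.28 share dense rank 1.
Remaining distinct values take the next consecutive integers.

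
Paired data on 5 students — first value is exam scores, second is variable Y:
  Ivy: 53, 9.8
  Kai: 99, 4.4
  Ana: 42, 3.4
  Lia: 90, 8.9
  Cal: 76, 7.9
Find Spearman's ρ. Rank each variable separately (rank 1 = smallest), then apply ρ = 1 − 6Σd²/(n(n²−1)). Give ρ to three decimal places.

Ranks of variable 1: 2, 5, 1, 4, 3
Ranks of variable 2: 5, 2, 1, 4, 3
d = r₁ − r₂: -3, 3, 0, 0, 0
d²: 9, 9, 0, 0, 0; Σd² = 18
ρ = 1 − 6·18/(5·24) = 1 − 108/120 = 0.100

0.100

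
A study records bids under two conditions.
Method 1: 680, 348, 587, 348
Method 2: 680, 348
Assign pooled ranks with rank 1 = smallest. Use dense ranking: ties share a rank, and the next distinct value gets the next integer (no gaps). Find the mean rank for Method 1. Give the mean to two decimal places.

Sorted (ascending): 348, 348, 348, 587, 680, 680
The 3 values of 348 share dense rank 1.
The 2 values of 680 share dense rank 3.
Remaining distinct values take the next consecutive integers.
Method 1 values → pooled ranks: 680→3, 348→1, 587→2, 348→1
Mean rank = (3 + 1 + 2 + 1) / 4 = 1.75

1.75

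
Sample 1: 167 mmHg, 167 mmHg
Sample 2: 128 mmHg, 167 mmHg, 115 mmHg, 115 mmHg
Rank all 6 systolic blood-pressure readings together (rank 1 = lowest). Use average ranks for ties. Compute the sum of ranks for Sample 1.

Sorted (ascending): 115, 115, 128, 167, 167, 167
The 2 values of 115 occupy positions 1–2 → average rank (1+2)/2 = 1.5.
The 3 values of 167 occupy positions 4–6 → average rank 5.
Sample 1 values → pooled ranks: 167→5, 167→5
Rank sum = 5 + 5 = 10

10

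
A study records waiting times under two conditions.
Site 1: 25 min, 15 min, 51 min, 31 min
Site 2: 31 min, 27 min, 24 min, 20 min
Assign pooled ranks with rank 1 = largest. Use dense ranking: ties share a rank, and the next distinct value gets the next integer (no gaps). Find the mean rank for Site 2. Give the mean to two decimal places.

4.00

Sorted (descending): 51, 31, 31, 27, 25, 24, 20, 15
The 2 values of 31 share dense rank 2.
Remaining distinct values take the next consecutive integers.
Site 2 values → pooled ranks: 31→2, 27→3, 24→5, 20→6
Mean rank = (2 + 3 + 5 + 6) / 4 = 4.00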